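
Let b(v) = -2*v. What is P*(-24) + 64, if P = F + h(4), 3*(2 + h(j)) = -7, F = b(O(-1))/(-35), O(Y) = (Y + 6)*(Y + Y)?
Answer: 1272/7 ≈ 181.71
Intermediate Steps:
O(Y) = 2*Y*(6 + Y) (O(Y) = (6 + Y)*(2*Y) = 2*Y*(6 + Y))
F = -4/7 (F = -4*(-1)*(6 - 1)/(-35) = -4*(-1)*5*(-1/35) = -2*(-10)*(-1/35) = 20*(-1/35) = -4/7 ≈ -0.57143)
h(j) = -13/3 (h(j) = -2 + (1/3)*(-7) = -2 - 7/3 = -13/3)
P = -103/21 (P = -4/7 - 13/3 = -103/21 ≈ -4.9048)
P*(-24) + 64 = -103/21*(-24) + 64 = 824/7 + 64 = 1272/7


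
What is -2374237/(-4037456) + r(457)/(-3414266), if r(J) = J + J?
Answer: 4051293215129/6892474373648 ≈ 0.58778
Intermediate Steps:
r(J) = 2*J
-2374237/(-4037456) + r(457)/(-3414266) = -2374237/(-4037456) + (2*457)/(-3414266) = -2374237*(-1/4037456) + 914*(-1/3414266) = 2374237/4037456 - 457/1707133 = 4051293215129/6892474373648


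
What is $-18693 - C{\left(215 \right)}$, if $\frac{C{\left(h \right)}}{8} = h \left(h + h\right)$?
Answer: $-758293$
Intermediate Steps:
$C{\left(h \right)} = 16 h^{2}$ ($C{\left(h \right)} = 8 h \left(h + h\right) = 8 h 2 h = 8 \cdot 2 h^{2} = 16 h^{2}$)
$-18693 - C{\left(215 \right)} = -18693 - 16 \cdot 215^{2} = -18693 - 16 \cdot 46225 = -18693 - 739600 = -758293$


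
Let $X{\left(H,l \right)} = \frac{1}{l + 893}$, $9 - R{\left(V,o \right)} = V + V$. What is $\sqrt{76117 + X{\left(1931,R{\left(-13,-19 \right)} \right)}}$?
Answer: $\frac{\sqrt{4096921466}}{232} \approx 275.89$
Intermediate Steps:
$R{\left(V,o \right)} = 9 - 2 V$ ($R{\left(V,o \right)} = 9 - \left(V + V\right) = 9 - 2 V$)
$X{\left(H,l \right)} = \frac{1}{893 + l}$
$\sqrt{76117 + X{\left(1931,R{\left(-13,-19 \right)} \right)}} = \sqrt{76117 + \frac{1}{893 + \left(9 - -26\right)}} = \sqrt{76117 + \frac{1}{893 + \left(9 + 26\right)}} = \sqrt{76117 + \frac{1}{893 + 35}} = \sqrt{76117 + \frac{1}{928}} = \sqrt{\frac{70636577}{928}} = \frac{\sqrt{4096921466}}{232}$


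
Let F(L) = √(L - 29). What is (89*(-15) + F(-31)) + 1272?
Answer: -63 + 2*I*√15 ≈ -63.0 + 7.746*I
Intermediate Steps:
F(L) = √(-29 + L)
(89*(-15) + F(-31)) + 1272 = (89*(-15) + √(-29 - 31)) + 1272 = (-1335 + √(-60)) + 1272 = (-1335 + 2*I*√15) + 1272 = -63 + 2*I*√15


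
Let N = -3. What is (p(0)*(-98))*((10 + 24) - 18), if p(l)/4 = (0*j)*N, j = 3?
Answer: 0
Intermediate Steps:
p(l) = 0 (p(l) = 4*((0*3)*(-3)) = 4*(0*(-3)) = 4*0 = 0)
(p(0)*(-98))*((10 + 24) - 18) = (0*(-98))*((10 + 24) - 18) = 0*(34 - 18) = 0*16 = 0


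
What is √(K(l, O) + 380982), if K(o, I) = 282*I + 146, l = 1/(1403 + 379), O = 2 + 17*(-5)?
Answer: √357722 ≈ 598.10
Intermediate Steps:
O = -83 (O = 2 - 85 = -83)
l = 1/1782 ≈ 0.00056117
K(o, I) = 146 + 282*I
√(K(l, O) + 380982) = √((146 + 282*(-83)) + 380982) = √((146 - 23406) + 380982) = √(-23260 + 380982) = √357722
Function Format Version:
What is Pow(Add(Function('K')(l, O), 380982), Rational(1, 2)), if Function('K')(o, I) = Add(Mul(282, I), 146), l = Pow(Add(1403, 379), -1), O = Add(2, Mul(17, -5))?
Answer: Pow(357722, Rational(1, 2)) ≈ 598.10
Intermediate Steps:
O = -83 (O = Add(2, -85) = -83)
l = Rational(1, 1782) (l = Pow(1782, -1) = Rational(1, 1782) ≈ 0.00056117)
Function('K')(o, I) = Add(146, Mul(282, I))
Pow(Add(Function('K')(l, O), 380982), Rational(1, 2)) = Pow(Add(Add(146, Mul(282, -83)), 380982), Rational(1, 2)) = Pow(Add(Add(146, -23406), 380982), Rational(1, 2)) = Pow(Add(-23260, 380982), Rational(1, 2)) = Pow(357722, Rational(1, 2))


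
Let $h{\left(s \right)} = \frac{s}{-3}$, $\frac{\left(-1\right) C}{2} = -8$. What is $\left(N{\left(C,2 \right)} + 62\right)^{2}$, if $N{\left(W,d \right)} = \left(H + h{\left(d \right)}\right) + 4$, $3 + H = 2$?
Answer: $\frac{37249}{9} \approx 4138.8$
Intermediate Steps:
$C = 16$ ($C = \left(-2\right) \left(-8\right) = 16$)
$h{\left(s \right)} = - \frac{s}{3}$ ($h{\left(s \right)} = s \left(- \frac{1}{3}\right) = - \frac{s}{3}$)
$H = -1$ ($H = -3 + 2 = -1$)
$N{\left(W,d \right)} = 3 - \frac{d}{3}$ ($N{\left(W,d \right)} = \left(-1 - \frac{d}{3}\right) + 4 = 3 - \frac{d}{3}$)
$\left(N{\left(C,2 \right)} + 62\right)^{2} = \left(\left(3 - \frac{2}{3}\right) + 62\right)^{2} = \left(\frac{7}{3} + 62\right)^{2} = \left(\frac{193}{3}\right)^{2} = \frac{37249}{9}$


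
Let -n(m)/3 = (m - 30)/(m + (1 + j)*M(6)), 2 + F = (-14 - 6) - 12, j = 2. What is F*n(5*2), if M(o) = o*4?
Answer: -1020/41 ≈ -24.878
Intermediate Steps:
M(o) = 4*o
F = -34 (F = -2 + ((-14 - 6) - 12) = -2 + (-20 - 12) = -2 - 32 = -34)
n(m) = -3*(-30 + m)/(72 + m) (n(m) = -3*(m - 30)/(m + (1 + 2)*(4*6)) = -3*(-30 + m)/(m + 3*24) = -3*(-30 + m)/(m + 72) = -3*(-30 + m)/(72 + m))
F*n(5*2) = -102*(30 - 5*2)/(72 + 5*2) = -102*(30 - 1*10)/(72 + 10) = -102*(30 - 10)/82 = -102*20/82 = -34*30/41 = -1020/41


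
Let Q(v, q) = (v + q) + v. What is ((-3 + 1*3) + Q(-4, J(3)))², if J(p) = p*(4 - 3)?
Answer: 25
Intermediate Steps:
J(p) = p (J(p) = p*1 = p)
Q(v, q) = q + 2*v (Q(v, q) = (q + v) + v = q + 2*v)
((-3 + 1*3) + Q(-4, J(3)))² = ((-3 + 1*3) + (3 + 2*(-4)))² = ((-3 + 3) + (3 - 8))² = (0 - 5)² = (-5)² = 25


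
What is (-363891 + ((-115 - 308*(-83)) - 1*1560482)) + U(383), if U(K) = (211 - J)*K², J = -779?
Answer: 143323186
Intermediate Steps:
U(K) = 990*K² (U(K) = (211 - 1*(-779))*K² = (211 + 779)*K² = 990*K²)
(-363891 + ((-115 - 308*(-83)) - 1*1560482)) + U(383) = (-363891 + ((-115 - 308*(-83)) - 1*1560482)) + 990*383² = (-363891 + ((-115 + 25564) - 1560482)) + 990*146689 = (-363891 + (25449 - 1560482)) + 145222110 = (-363891 - 1535033) + 145222110 = -1898924 + 145222110 = 143323186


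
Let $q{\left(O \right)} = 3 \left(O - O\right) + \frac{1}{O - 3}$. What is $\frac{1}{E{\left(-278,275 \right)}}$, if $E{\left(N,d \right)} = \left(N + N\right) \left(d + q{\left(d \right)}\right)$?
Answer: $- \frac{68}{10397339} \approx -6.5401 \cdot 10^{-6}$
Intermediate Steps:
$q{\left(O \right)} = \frac{1}{-3 + O}$ ($q{\left(O \right)} = 3 \cdot 0 + \frac{1}{-3 + O} = 0 + \frac{1}{-3 + O} = \frac{1}{-3 + O}$)
$E{\left(N,d \right)} = 2 N \left(d + \frac{1}{-3 + d}\right)$ ($E{\left(N,d \right)} = \left(N + N\right) \left(d + \frac{1}{-3 + d}\right) = 2 N \left(d + \frac{1}{-3 + d}\right)$)
$\frac{1}{E{\left(-278,275 \right)}} = \frac{1}{2 \left(-278\right) \frac{1}{-3 + 275} \left(1 + 275 \left(-3 + 275\right)\right)} = \frac{1}{2 \left(-278\right) \frac{1}{272} \left(1 + 275 \cdot 272\right)} = \frac{1}{2 \left(-278\right) \frac{1}{272} \left(1 + 74800\right)} = \frac{1}{2 \left(-278\right) \frac{1}{272} \cdot 74801} = \frac{1}{- \frac{10397339}{68}} = - \frac{68}{10397339}$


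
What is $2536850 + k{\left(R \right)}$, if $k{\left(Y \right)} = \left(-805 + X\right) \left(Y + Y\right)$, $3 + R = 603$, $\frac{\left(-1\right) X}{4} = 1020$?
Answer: $-3325150$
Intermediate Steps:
$X = -4080$ ($X = \left(-4\right) 1020 = -4080$)
$R = 600$ ($R = -3 + 603 = 600$)
$k{\left(Y \right)} = - 9770 Y$ ($k{\left(Y \right)} = \left(-805 - 4080\right) \left(Y + Y\right) = - 4885 \cdot 2 Y = - 9770 Y$)
$2536850 + k{\left(R \right)} = 2536850 - 5862000 = -3325150$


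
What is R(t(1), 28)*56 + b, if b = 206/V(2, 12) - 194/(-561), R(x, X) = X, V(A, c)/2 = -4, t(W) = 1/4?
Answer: 3461585/2244 ≈ 1542.6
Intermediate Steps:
t(W) = ¼ (t(W) = 1*(¼) = ¼)
V(A, c) = -8 (V(A, c) = 2*(-4) = -8)
b = -57007/2244 (b = 206/(-8) - 194/(-561) = 206*(-⅛) - 194*(-1/561) = -103/4 + 194/561 = -57007/2244 ≈ -25.404)
R(t(1), 28)*56 + b = 28*56 - 57007/2244 = 1568 - 57007/2244 = 3461585/2244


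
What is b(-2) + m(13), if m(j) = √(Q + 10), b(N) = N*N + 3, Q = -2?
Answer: 7 + 2*√2 ≈ 9.8284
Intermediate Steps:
b(N) = 3 + N² (b(N) = N² + 3 = 3 + N²)
m(j) = 2*√2 (m(j) = √(-2 + 10) = √8 = 2*√2)
b(-2) + m(13) = (3 + (-2)²) + 2*√2 = (3 + 4) + 2*√2 = 7 + 2*√2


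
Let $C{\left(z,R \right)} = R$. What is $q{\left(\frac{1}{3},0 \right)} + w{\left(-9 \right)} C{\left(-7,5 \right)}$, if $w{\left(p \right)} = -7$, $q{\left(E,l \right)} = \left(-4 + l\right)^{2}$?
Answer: $-19$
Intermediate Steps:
$q{\left(\frac{1}{3},0 \right)} + w{\left(-9 \right)} C{\left(-7,5 \right)} = \left(-4 + 0\right)^{2} - 35 = \left(-4\right)^{2} - 35 = 16 - 35 = -19$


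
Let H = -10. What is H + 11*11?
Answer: 111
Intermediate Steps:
H + 11*11 = -10 + 11*11 = -10 + 121 = 111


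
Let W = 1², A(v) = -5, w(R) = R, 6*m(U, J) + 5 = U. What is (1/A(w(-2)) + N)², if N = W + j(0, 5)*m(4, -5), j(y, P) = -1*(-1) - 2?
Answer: 841/900 ≈ 0.93444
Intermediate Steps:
m(U, J) = -⅚ + U/6
j(y, P) = -1 (j(y, P) = 1 - 2 = -1)
W = 1
N = 7/6 (N = 1 - (-⅚ + (⅙)*4) = 1 - (-⅚ + ⅔) = 1 - 1*(-⅙) = 1 + ⅙ = 7/6 ≈ 1.1667)
(1/A(w(-2)) + N)² = (1/(-5) + 7/6)² = (-⅕ + 7/6)² = (29/30)² = 841/900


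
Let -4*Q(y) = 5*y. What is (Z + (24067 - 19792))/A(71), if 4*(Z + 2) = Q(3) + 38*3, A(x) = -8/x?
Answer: -4885439/128 ≈ -38168.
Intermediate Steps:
Q(y) = -5*y/4
Z = 409/16 (Z = -2 + (-5/4*3 + 38*3)/4 = -2 + (-15/4 + 114)/4 = -2 + (¼)*(441/4) = -2 + 441/16 = 409/16 ≈ 25.563)
(Z + (24067 - 19792))/A(71) = (409/16 + (24067 - 19792))/((-8/71)) = (409/16 + 4275)/((-8*1/71)) = 68809/(16*(-8/71)) = (68809/16)*(-71/8) = -4885439/128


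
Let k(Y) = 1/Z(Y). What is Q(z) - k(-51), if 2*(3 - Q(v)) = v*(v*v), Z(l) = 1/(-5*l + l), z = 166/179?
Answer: -1155090287/5735339 ≈ -201.40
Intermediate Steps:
z = 166/179 (z = 166*(1/179) = 166/179 ≈ 0.92737)
Z(l) = -1/(4*l) (Z(l) = 1/(-4*l) = -1/(4*l))
Q(v) = 3 - v**3/2 (Q(v) = 3 - v*v*v/2 = 3 - v*v**2/2 = 3 - v**3/2)
k(Y) = -4*Y (k(Y) = 1/(-1/(4*Y)) = -4*Y)
Q(z) - k(-51) = (3 - (166/179)**3/2) - (-4)*(-51) = (3 - 1/2*4574296/5735339) - 1*204 = (3 - 2287148/5735339) - 204 = 14918869/5735339 - 204 = -1155090287/5735339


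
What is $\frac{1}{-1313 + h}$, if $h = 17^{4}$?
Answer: $\frac{1}{82208} \approx 1.2164 \cdot 10^{-5}$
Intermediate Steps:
$h = 83521$
$\frac{1}{-1313 + h} = \frac{1}{-1313 + 83521} = \frac{1}{82208}$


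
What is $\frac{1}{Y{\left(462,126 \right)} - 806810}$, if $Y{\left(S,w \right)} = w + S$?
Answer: $- \frac{1}{806222} \approx -1.2404 \cdot 10^{-6}$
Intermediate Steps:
$Y{\left(S,w \right)} = S + w$
$\frac{1}{Y{\left(462,126 \right)} - 806810} = \frac{1}{\left(462 + 126\right) - 806810} = \frac{1}{588 - 806810} = \frac{1}{-806222} = - \frac{1}{806222}$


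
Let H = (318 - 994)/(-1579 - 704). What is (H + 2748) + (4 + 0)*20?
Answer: 6457000/2283 ≈ 2828.3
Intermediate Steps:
H = 676/2283 (H = -676/(-2283) = -676*(-1/2283) = 676/2283 ≈ 0.29610)
(H + 2748) + (4 + 0)*20 = (676/2283 + 2748) + (4 + 0)*20 = 6274360/2283 + 4*20 = 6274360/2283 + 80 = 6457000/2283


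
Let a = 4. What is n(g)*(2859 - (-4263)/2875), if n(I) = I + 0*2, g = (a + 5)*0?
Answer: 0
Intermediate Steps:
g = 0 (g = (4 + 5)*0 = 9*0 = 0)
n(I) = I (n(I) = I + 0 = I)
n(g)*(2859 - (-4263)/2875) = 0*(2859 - (-4263)/2875) = 0*(2859 - 1*(-4263/2875)) = 0*(2859 + 4263/2875) = 0*(8223888/2875) = 0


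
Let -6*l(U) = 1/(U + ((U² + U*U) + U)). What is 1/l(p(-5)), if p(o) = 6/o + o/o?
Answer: 48/25 ≈ 1.9200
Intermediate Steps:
p(o) = 1 + 6/o (p(o) = 6/o + 1 = 1 + 6/o)
l(U) = -1/(6*(2*U + 2*U²)) (l(U) = -1/(6*(U + ((U² + U*U) + U))) = -1/(6*(U + ((U² + U²) + U))) = -1/(6*(U + (2*U² + U))) = -1/(6*(U + (U + 2*U²))) = -1/(6*(2*U + 2*U²)))
1/l(p(-5)) = 1/(-1/(12*((6 - 5)/(-5))*(1 + (6 - 5)/(-5)))) = 1/(-1/(12*((-⅕*1))*(1 - ⅕*1))) = 1/(-1/(12*(-⅕)*(1 - ⅕))) = 1/(-1/12*(-5)/⅘) = 1/(-1/12*(-5)*5/4) = 1/(25/48) = 48/25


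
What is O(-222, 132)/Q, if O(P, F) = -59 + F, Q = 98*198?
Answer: 73/19404 ≈ 0.0037621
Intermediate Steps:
Q = 19404
O(-222, 132)/Q = (-59 + 132)/19404 = 73*(1/19404) = 73/19404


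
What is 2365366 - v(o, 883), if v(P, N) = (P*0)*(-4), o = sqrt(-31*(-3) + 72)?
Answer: 2365366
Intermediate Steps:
o = sqrt(165) (o = sqrt(93 + 72) = sqrt(165) ≈ 12.845)
v(P, N) = 0 (v(P, N) = 0*(-4) = 0)
2365366 - v(o, 883) = 2365366 - 1*0 = 2365366 + 0 = 2365366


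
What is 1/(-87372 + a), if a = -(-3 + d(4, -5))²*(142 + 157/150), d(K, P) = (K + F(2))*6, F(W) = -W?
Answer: -50/4947939 ≈ -1.0105e-5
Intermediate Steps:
d(K, P) = -12 + 6*K (d(K, P) = (K - 1*2)*6 = (K - 2)*6 = (-2 + K)*6 = -12 + 6*K)
a = -579339/50 (a = -(-3 + (-12 + 6*4))²*(142 + 157/150) = -(-3 + (-12 + 24))²*(142 + 157*(1/150)) = -(-3 + 12)²*(142 + 157/150) = -9²*21457/150 = -81*21457/150 = -1*579339/50 = -579339/50 ≈ -11587.)
1/(-87372 + a) = 1/(-87372 - 579339/50) = 1/(-4947939/50) = -50/4947939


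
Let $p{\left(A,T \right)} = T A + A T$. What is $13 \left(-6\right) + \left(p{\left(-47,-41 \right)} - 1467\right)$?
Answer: $2309$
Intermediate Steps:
$p{\left(A,T \right)} = 2 A T$ ($p{\left(A,T \right)} = A T + A T = 2 A T$)
$13 \left(-6\right) + \left(p{\left(-47,-41 \right)} - 1467\right) = 13 \left(-6\right) - \left(1467 + 94 \left(-41\right)\right) = -78 + \left(3854 - 1467\right) = -78 + 2387 = 2309$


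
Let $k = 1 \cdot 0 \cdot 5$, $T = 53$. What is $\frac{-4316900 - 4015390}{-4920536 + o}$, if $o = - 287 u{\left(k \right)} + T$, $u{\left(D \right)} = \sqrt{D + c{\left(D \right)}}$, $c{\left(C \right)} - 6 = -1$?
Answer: $\frac{20499445648035}{12105576270722} - \frac{1195683615 \sqrt{5}}{12105576270722} \approx 1.6932$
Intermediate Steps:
$c{\left(C \right)} = 5$ ($c{\left(C \right)} = 6 - 1 = 5$)
$k = 0$ ($k = 0 \cdot 5 = 0$)
$u{\left(D \right)} = \sqrt{5 + D}$ ($u{\left(D \right)} = \sqrt{D + 5} = \sqrt{5 + D}$)
$o = 53 - 287 \sqrt{5}$ ($o = - 287 \sqrt{5 + 0} + 53 = - 287 \sqrt{5} + 53 = 53 - 287 \sqrt{5} \approx -588.75$)
$\frac{-4316900 - 4015390}{-4920536 + o} = \frac{-4316900 - 4015390}{-4920536 + \left(53 - 287 \sqrt{5}\right)} = - \frac{8332290}{-4920483 - 287 \sqrt{5}}$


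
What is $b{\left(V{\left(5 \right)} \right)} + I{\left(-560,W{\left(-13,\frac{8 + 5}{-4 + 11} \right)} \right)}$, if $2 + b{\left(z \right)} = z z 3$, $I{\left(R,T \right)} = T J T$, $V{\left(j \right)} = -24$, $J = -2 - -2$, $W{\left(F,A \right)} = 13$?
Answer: $1726$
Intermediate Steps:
$J = 0$ ($J = -2 + 2 = 0$)
$I{\left(R,T \right)} = 0$ ($I{\left(R,T \right)} = T 0 T = 0 T = 0$)
$b{\left(z \right)} = -2 + 3 z^{2}$ ($b{\left(z \right)} = -2 + z z 3 = -2 + z^{2} \cdot 3 = -2 + 3 z^{2}$)
$b{\left(V{\left(5 \right)} \right)} + I{\left(-560,W{\left(-13,\frac{8 + 5}{-4 + 11} \right)} \right)} = \left(-2 + 3 \left(-24\right)^{2}\right) + 0 = \left(-2 + 3 \cdot 576\right) + 0 = \left(-2 + 1728\right) + 0 = 1726 + 0 = 1726$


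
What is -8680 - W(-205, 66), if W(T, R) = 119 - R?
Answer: -8733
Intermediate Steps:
-8680 - W(-205, 66) = -8680 - (119 - 1*66) = -8680 - (119 - 66) = -8680 - 1*53 = -8680 - 53 = -8733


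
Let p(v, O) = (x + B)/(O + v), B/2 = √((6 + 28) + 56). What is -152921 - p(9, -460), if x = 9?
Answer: -68967362/451 + 6*√10/451 ≈ -1.5292e+5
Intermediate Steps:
B = 6*√10 (B = 2*√((6 + 28) + 56) = 2*√(34 + 56) = 2*√90 = 2*(3*√10) = 6*√10 ≈ 18.974)
p(v, O) = (9 + 6*√10)/(O + v)
-152921 - p(9, -460) = -152921 - 3*(3 + 2*√10)/(-460 + 9) = -152921 - 3*(3 + 2*√10)/(-451) = -152921 - 3*(-1)*(3 + 2*√10)/451 = -152921 - (-9/451 - 6*√10/451) = -152921 + (9/451 + 6*√10/451) = -68967362/451 + 6*√10/451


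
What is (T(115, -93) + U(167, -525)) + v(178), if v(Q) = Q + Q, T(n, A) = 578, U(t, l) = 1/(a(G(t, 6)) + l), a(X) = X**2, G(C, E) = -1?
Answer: 489415/524 ≈ 934.00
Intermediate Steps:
U(t, l) = 1/(1 + l) (U(t, l) = 1/((-1)**2 + l) = 1/(1 + l))
v(Q) = 2*Q
(T(115, -93) + U(167, -525)) + v(178) = (578 + 1/(1 - 525)) + 2*178 = (578 + 1/(-524)) + 356 = (578 - 1/524) + 356 = 302871/524 + 356 = 489415/524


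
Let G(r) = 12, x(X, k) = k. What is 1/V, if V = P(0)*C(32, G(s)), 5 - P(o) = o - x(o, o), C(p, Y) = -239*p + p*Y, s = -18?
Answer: -1/36320 ≈ -2.7533e-5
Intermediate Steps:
C(p, Y) = -239*p + Y*p
P(o) = 5 (P(o) = 5 - (o - o) = 5 - 1*0 = 5 + 0 = 5)
V = -36320 (V = 5*(32*(-239 + 12)) = 5*(32*(-227)) = 5*(-7264) = -36320)
1/V = 1/(-36320) = -1/36320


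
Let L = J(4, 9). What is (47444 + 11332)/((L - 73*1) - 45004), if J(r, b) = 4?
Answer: -58776/45073 ≈ -1.3040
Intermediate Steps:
L = 4
(47444 + 11332)/((L - 73*1) - 45004) = (47444 + 11332)/((4 - 73*1) - 45004) = 58776/((4 - 73) - 45004) = 58776/(-69 - 45004) = 58776/(-45073) = 58776*(-1/45073) = -58776/45073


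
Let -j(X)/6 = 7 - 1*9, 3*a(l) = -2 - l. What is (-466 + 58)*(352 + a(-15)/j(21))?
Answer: -431290/3 ≈ -1.4376e+5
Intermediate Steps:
a(l) = -⅔ - l/3 (a(l) = (-2 - l)/3 = -⅔ - l/3)
j(X) = 12 (j(X) = -6*(7 - 1*9) = -6*(7 - 9) = -6*(-2) = 12)
(-466 + 58)*(352 + a(-15)/j(21)) = (-466 + 58)*(352 + (-⅔ - ⅓*(-15))/12) = -408*(352 + (-⅔ + 5)*(1/12)) = -408*(352 + (13/3)*(1/12)) = -408*(352 + 13/36) = -408*12685/36 = -431290/3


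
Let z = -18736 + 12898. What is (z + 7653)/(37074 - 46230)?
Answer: -605/3052 ≈ -0.19823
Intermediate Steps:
z = -5838
(z + 7653)/(37074 - 46230) = (-5838 + 7653)/(37074 - 46230) = 1815/(-9156) = 1815*(-1/9156) = -605/3052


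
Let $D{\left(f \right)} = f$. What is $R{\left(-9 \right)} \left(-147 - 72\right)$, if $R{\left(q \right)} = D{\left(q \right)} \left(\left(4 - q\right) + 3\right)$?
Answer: $31536$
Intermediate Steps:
$R{\left(q \right)} = q \left(7 - q\right)$ ($R{\left(q \right)} = q \left(\left(4 - q\right) + 3\right) = q \left(7 - q\right)$)
$R{\left(-9 \right)} \left(-147 - 72\right) = - 9 \left(7 - -9\right) \left(-147 - 72\right) = - 9 \left(7 + 9\right) \left(-219\right) = \left(-9\right) 16 \left(-219\right) = \left(-144\right) \left(-219\right) = 31536$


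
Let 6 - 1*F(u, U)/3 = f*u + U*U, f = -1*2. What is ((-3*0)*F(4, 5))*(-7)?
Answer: 0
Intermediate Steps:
f = -2
F(u, U) = 18 - 3*U² + 6*u (F(u, U) = 18 - 3*(-2*u + U*U) = 18 - 3*(-2*u + U²) = 18 - 3*(U² - 2*u) = 18 + (-3*U² + 6*u) = 18 - 3*U² + 6*u)
((-3*0)*F(4, 5))*(-7) = ((-3*0)*(18 - 3*5² + 6*4))*(-7) = (0*(18 - 3*25 + 24))*(-7) = (0*(18 - 75 + 24))*(-7) = (0*(-33))*(-7) = 0*(-7) = 0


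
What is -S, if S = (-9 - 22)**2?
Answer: -961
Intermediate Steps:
S = 961 (S = (-31)**2 = 961)
-S = -1*961 = -961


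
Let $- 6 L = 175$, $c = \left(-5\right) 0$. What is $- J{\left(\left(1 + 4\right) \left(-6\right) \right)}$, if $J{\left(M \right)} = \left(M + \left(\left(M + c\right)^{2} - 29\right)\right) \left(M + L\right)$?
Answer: $\frac{298555}{6} \approx 49759.0$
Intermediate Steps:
$c = 0$
$L = - \frac{175}{6}$ ($L = \left(- \frac{1}{6}\right) 175 = - \frac{175}{6} \approx -29.167$)
$J{\left(M \right)} = \left(- \frac{175}{6} + M\right) \left(-29 + M + M^{2}\right)$ ($J{\left(M \right)} = \left(M + \left(\left(M + 0\right)^{2} - 29\right)\right) \left(M - \frac{175}{6}\right) = \left(M + \left(M^{2} - 29\right)\right) \left(- \frac{175}{6} + M\right) = \left(M + \left(-29 + M^{2}\right)\right) \left(- \frac{175}{6} + M\right) = \left(-29 + M + M^{2}\right) \left(- \frac{175}{6} + M\right) = \left(- \frac{175}{6} + M\right) \left(-29 + M + M^{2}\right)$)
$- J{\left(\left(1 + 4\right) \left(-6\right) \right)} = - (\frac{5075}{6} + \left(\left(1 + 4\right) \left(-6\right)\right)^{3} - \frac{349 \left(1 + 4\right) \left(-6\right)}{6} - \frac{169 \left(\left(1 + 4\right) \left(-6\right)\right)^{2}}{6}) = - (\frac{5075}{6} + \left(5 \left(-6\right)\right)^{3} - \frac{349 \cdot 5 \left(-6\right)}{6} - \frac{169 \left(5 \left(-6\right)\right)^{2}}{6}) = - (\frac{5075}{6} + \left(-30\right)^{3} - -1745 - \frac{169 \left(-30\right)^{2}}{6}) = - (\frac{5075}{6} - 27000 + 1745 - 25350) = \left(-1\right) \left(- \frac{298555}{6}\right) = \frac{298555}{6}$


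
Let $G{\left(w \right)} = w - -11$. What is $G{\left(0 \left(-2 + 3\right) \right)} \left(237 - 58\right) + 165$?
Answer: $2134$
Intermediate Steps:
$G{\left(w \right)} = 11 + w$ ($G{\left(w \right)} = w + 11 = 11 + w$)
$G{\left(0 \left(-2 + 3\right) \right)} \left(237 - 58\right) + 165 = \left(11 + 0 \left(-2 + 3\right)\right) \left(237 - 58\right) + 165 = \left(11 + 0 \cdot 1\right) \left(237 - 58\right) + 165 = \left(11 + 0\right) 179 + 165 = 11 \cdot 179 + 165 = 1969 + 165 = 2134$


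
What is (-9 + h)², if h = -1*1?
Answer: 100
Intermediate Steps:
h = -1
(-9 + h)² = (-9 - 1)² = (-10)² = 100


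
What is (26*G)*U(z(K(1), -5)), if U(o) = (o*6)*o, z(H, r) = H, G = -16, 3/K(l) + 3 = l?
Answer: -5616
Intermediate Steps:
K(l) = 3/(-3 + l)
U(o) = 6*o² (U(o) = (6*o)*o = 6*o²)
(26*G)*U(z(K(1), -5)) = (26*(-16))*(6*(3/(-3 + 1))²) = -2496*(3/(-2))² = -2496*(3*(-½))² = -2496*(-3/2)² = -2496*9/4 = -416*27/2 = -5616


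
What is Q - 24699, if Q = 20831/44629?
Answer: -1102270840/44629 ≈ -24699.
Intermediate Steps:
Q = 20831/44629 (Q = 20831*(1/44629) = 20831/44629 ≈ 0.46676)
Q - 24699 = 20831/44629 - 24699 = -1102270840/44629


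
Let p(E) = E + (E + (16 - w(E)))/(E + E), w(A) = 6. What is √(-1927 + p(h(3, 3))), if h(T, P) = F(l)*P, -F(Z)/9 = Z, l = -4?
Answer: I*√589179/18 ≈ 42.643*I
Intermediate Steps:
F(Z) = -9*Z
h(T, P) = 36*P (h(T, P) = (-9*(-4))*P = 36*P)
p(E) = E + (10 + E)/(2*E) (p(E) = E + (E + (16 - 1*6))/(E + E) = E + (E + (16 - 6))/((2*E)) = E + (E + 10)*(1/(2*E)) = E + (10 + E)*(1/(2*E)) = E + (10 + E)/(2*E))
√(-1927 + p(h(3, 3))) = √(-1927 + (½ + 36*3 + 5/((36*3)))) = √(-1927 + (½ + 108 + 5/108)) = √(-1927 + 11723/108) = √(-196393/108) = I*√589179/18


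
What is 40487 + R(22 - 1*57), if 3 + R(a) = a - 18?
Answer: 40431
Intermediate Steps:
R(a) = -21 + a (R(a) = -3 + (a - 18) = -3 + (-18 + a) = -21 + a)
40487 + R(22 - 1*57) = 40487 + (-21 + (22 - 1*57)) = 40487 + (-21 + (22 - 57)) = 40487 + (-21 - 35) = 40487 - 56 = 40431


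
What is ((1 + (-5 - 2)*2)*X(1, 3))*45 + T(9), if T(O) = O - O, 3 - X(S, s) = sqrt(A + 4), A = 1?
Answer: -1755 + 585*sqrt(5) ≈ -446.90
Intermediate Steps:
X(S, s) = 3 - sqrt(5) (X(S, s) = 3 - sqrt(1 + 4) = 3 - sqrt(5))
T(O) = 0
((1 + (-5 - 2)*2)*X(1, 3))*45 + T(9) = ((1 + (-5 - 2)*2)*(3 - sqrt(5)))*45 + 0 = ((1 - 7*2)*(3 - sqrt(5)))*45 + 0 = ((1 - 14)*(3 - sqrt(5)))*45 + 0 = -13*(3 - sqrt(5))*45 + 0 = (-39 + 13*sqrt(5))*45 + 0 = (-1755 + 585*sqrt(5)) + 0 = -1755 + 585*sqrt(5)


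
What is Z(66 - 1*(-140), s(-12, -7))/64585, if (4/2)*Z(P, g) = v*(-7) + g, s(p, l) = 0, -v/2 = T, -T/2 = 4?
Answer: -56/64585 ≈ -0.00086707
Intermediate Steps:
T = -8 (T = -2*4 = -8)
v = 16 (v = -2*(-8) = 16)
Z(P, g) = -56 + g/2 (Z(P, g) = (16*(-7) + g)/2 = (-112 + g)/2 = -56 + g/2)
Z(66 - 1*(-140), s(-12, -7))/64585 = (-56 + (1/2)*0)/64585 = (-56 + 0)*(1/64585) = -56*1/64585 = -56/64585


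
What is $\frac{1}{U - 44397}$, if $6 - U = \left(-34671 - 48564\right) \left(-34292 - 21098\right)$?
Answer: $- \frac{1}{4610431041} \approx -2.169 \cdot 10^{-10}$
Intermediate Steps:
$U = -4610386644$ ($U = 6 - \left(-34671 - 48564\right) \left(-34292 - 21098\right) = 6 - \left(-83235\right) \left(-55390\right) = 6 - 4610386650 = -4610386644$)
$\frac{1}{U - 44397} = \frac{1}{-4610386644 - 44397} = \frac{1}{-4610431041} = - \frac{1}{4610431041}$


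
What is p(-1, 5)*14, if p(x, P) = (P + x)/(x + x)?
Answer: -28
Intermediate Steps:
p(x, P) = (P + x)/(2*x) (p(x, P) = (P + x)/((2*x)) = (P + x)*(1/(2*x)) = (P + x)/(2*x))
p(-1, 5)*14 = ((1/2)*(5 - 1)/(-1))*14 = ((1/2)*(-1)*4)*14 = -2*14 = -28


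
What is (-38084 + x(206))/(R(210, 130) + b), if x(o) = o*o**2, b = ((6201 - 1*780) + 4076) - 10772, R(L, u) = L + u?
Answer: -8703732/935 ≈ -9308.8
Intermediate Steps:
b = -1275 (b = ((6201 - 780) + 4076) - 10772 = (5421 + 4076) - 10772 = 9497 - 10772 = -1275)
x(o) = o**3
(-38084 + x(206))/(R(210, 130) + b) = (-38084 + 206**3)/((210 + 130) - 1275) = (-38084 + 8741816)/(340 - 1275) = 8703732/(-935) = 8703732*(-1/935) = -8703732/935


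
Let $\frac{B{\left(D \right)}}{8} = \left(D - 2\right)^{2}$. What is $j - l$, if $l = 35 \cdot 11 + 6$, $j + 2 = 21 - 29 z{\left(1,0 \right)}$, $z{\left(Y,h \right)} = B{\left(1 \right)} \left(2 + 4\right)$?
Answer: $-1764$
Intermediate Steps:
$B{\left(D \right)} = 8 \left(-2 + D\right)^{2}$ ($B{\left(D \right)} = 8 \left(D - 2\right)^{2} = 8 \left(-2 + D\right)^{2}$)
$z{\left(Y,h \right)} = 48$ ($z{\left(Y,h \right)} = 8 \left(-2 + 1\right)^{2} \left(2 + 4\right) = 8 \left(-1\right)^{2} \cdot 6 = 8 \cdot 1 \cdot 6 = 8 \cdot 6 = 48$)
$j = -1373$ ($j = -2 + \left(21 - 1392\right) = -2 - 1371 = -1373$)
$l = 391$ ($l = 385 + 6 = 391$)
$j - l = -1373 - 391 = -1764$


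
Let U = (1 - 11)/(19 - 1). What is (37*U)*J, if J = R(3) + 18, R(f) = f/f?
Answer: -3515/9 ≈ -390.56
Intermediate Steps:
R(f) = 1
J = 19 (J = 1 + 18 = 19)
U = -5/9 (U = -10/18 = -10*1/18 = -5/9 ≈ -0.55556)
(37*U)*J = (37*(-5/9))*19 = -185/9*19 = -3515/9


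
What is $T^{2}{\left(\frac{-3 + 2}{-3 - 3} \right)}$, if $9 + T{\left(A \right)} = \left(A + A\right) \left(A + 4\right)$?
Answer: $\frac{18769}{324} \approx 57.929$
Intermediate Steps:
$T{\left(A \right)} = -9 + 2 A \left(4 + A\right)$ ($T{\left(A \right)} = -9 + \left(A + A\right) \left(A + 4\right) = -9 + 2 A \left(4 + A\right)$)
$T^{2}{\left(\frac{-3 + 2}{-3 - 3} \right)} = \left(-9 + 2 \left(\frac{-3 + 2}{-3 - 3}\right)^{2} + 8 \frac{-3 + 2}{-3 - 3}\right)^{2} = \left(-9 + 2 \left(- \frac{1}{-6}\right)^{2} + 8 \left(- \frac{1}{-6}\right)\right)^{2} = \left(-9 + 2 \left(\left(-1\right) \left(- \frac{1}{6}\right)\right)^{2} + 8 \left(\left(-1\right) \left(- \frac{1}{6}\right)\right)\right)^{2} = \left(-9 + \frac{2}{36} + 8 \cdot \frac{1}{6}\right)^{2} = \left(-9 + 2 \cdot \frac{1}{36} + \frac{4}{3}\right)^{2} = \left(-9 + \frac{1}{18} + \frac{4}{3}\right)^{2} = \left(- \frac{137}{18}\right)^{2} = \frac{18769}{324}$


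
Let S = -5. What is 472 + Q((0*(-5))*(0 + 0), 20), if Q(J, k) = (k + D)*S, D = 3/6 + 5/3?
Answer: 2167/6 ≈ 361.17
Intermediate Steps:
D = 13/6 (D = 3*(1/6) + 5*(1/3) = 1/2 + 5/3 = 13/6 ≈ 2.1667)
Q(J, k) = -65/6 - 5*k (Q(J, k) = (k + 13/6)*(-5) = (13/6 + k)*(-5) = -65/6 - 5*k)
472 + Q((0*(-5))*(0 + 0), 20) = 472 + (-65/6 - 5*20) = 472 + (-65/6 - 100) = 472 - 665/6 = 2167/6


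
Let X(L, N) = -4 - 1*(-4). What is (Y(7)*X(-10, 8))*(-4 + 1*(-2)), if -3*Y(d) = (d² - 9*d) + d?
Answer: 0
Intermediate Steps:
Y(d) = -d²/3 + 8*d/3 (Y(d) = -((d² - 9*d) + d)/3 = -(d² - 8*d)/3 = -d²/3 + 8*d/3)
X(L, N) = 0 (X(L, N) = -4 + 4 = 0)
(Y(7)*X(-10, 8))*(-4 + 1*(-2)) = (((⅓)*7*(8 - 1*7))*0)*(-4 + 1*(-2)) = (((⅓)*7*(8 - 7))*0)*(-4 - 2) = (((⅓)*7*1)*0)*(-6) = ((7/3)*0)*(-6) = 0*(-6) = 0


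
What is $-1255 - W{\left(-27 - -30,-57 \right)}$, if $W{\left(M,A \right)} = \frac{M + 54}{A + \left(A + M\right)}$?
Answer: $- \frac{46416}{37} \approx -1254.5$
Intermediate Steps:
$W{\left(M,A \right)} = \frac{54 + M}{M + 2 A}$
$-1255 - W{\left(-27 - -30,-57 \right)} = -1255 - \frac{54 - -3}{\left(-27 - -30\right) + 2 \left(-57\right)} = -1255 - \frac{54 + \left(-27 + 30\right)}{\left(-27 + 30\right) - 114} = -1255 - \frac{54 + 3}{3 - 114} = -1255 - \frac{1}{-111} \cdot 57 = -1255 - \left(- \frac{1}{111}\right) 57 = -1255 - - \frac{19}{37} = -1255 + \frac{19}{37} = - \frac{46416}{37}$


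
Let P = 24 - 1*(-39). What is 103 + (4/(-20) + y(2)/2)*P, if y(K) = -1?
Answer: 589/10 ≈ 58.900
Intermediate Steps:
P = 63 (P = 24 + 39 = 63)
103 + (4/(-20) + y(2)/2)*P = 103 + (4/(-20) - 1/2)*63 = 103 + (4*(-1/20) - 1*½)*63 = 103 + (-⅕ - ½)*63 = 103 - 7/10*63 = 103 - 441/10 = 589/10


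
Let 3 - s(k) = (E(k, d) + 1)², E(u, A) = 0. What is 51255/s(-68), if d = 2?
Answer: 51255/2 ≈ 25628.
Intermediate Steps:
s(k) = 2 (s(k) = 3 - (0 + 1)² = 3 - 1*1² = 3 - 1*1 = 3 - 1 = 2)
51255/s(-68) = 51255/2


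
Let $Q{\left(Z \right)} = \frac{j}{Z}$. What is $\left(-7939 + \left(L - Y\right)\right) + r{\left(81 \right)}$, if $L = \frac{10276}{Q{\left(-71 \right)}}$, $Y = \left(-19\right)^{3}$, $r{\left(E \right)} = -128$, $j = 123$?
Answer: $- \frac{878180}{123} \approx -7139.7$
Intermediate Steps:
$Q{\left(Z \right)} = \frac{123}{Z}$
$Y = -6859$
$L = - \frac{729596}{123}$ ($L = \frac{10276}{123 \frac{1}{-71}} = \frac{10276}{123 \left(- \frac{1}{71}\right)} = \frac{10276}{- \frac{123}{71}} = 10276 \left(- \frac{71}{123}\right) = - \frac{729596}{123} \approx -5931.7$)
$\left(-7939 + \left(L - Y\right)\right) + r{\left(81 \right)} = \left(-7939 - - \frac{114061}{123}\right) - 128 = \left(-7939 + \left(- \frac{729596}{123} + 6859\right)\right) - 128 = \left(-7939 + \frac{114061}{123}\right) - 128 = - \frac{862436}{123} - 128 = - \frac{878180}{123}$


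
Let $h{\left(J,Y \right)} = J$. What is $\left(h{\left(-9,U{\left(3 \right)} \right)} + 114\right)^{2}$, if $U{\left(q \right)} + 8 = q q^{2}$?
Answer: $11025$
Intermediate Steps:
$U{\left(q \right)} = -8 + q^{3}$ ($U{\left(q \right)} = -8 + q q^{2} = -8 + q^{3}$)
$\left(h{\left(-9,U{\left(3 \right)} \right)} + 114\right)^{2} = \left(-9 + 114\right)^{2} = 105^{2} = 11025$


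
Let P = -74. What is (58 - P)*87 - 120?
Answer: 11364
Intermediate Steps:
(58 - P)*87 - 120 = (58 - 1*(-74))*87 - 120 = (58 + 74)*87 - 120 = 132*87 - 120 = 11484 - 120 = 11364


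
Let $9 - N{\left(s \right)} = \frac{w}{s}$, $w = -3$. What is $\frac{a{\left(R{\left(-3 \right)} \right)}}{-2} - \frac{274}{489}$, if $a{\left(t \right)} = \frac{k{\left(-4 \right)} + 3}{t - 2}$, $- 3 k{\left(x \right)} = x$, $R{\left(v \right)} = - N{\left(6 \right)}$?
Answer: $- \frac{4183}{11247} \approx -0.37192$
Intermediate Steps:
$N{\left(s \right)} = 9 + \frac{3}{s}$ ($N{\left(s \right)} = 9 - - \frac{3}{s} = 9 + \frac{3}{s}$)
$R{\left(v \right)} = - \frac{19}{2}$ ($R{\left(v \right)} = - (9 + \frac{3}{6}) = - (9 + 3 \cdot \frac{1}{6}) = - (9 + \frac{1}{2}) = \left(-1\right) \frac{19}{2} = - \frac{19}{2}$)
$k{\left(x \right)} = - \frac{x}{3}$
$a{\left(t \right)} = \frac{13}{3 \left(-2 + t\right)}$ ($a{\left(t \right)} = \frac{\left(- \frac{1}{3}\right) \left(-4\right) + 3}{t - 2} = \frac{\frac{4}{3} + 3}{-2 + t} = \frac{13}{3 \left(-2 + t\right)}$)
$\frac{a{\left(R{\left(-3 \right)} \right)}}{-2} - \frac{274}{489} = \frac{\frac{13}{3} \frac{1}{-2 - \frac{19}{2}}}{-2} - \frac{274}{489} = \frac{13}{3 \left(- \frac{23}{2}\right)} \left(- \frac{1}{2}\right) - \frac{274}{489} = \frac{13}{3} \left(- \frac{2}{23}\right) \left(- \frac{1}{2}\right) - \frac{274}{489} = \left(- \frac{26}{69}\right) \left(- \frac{1}{2}\right) - \frac{274}{489} = \frac{13}{69} - \frac{274}{489} = - \frac{4183}{11247}$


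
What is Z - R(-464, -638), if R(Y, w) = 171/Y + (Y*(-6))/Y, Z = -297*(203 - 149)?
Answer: -7438677/464 ≈ -16032.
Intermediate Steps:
Z = -16038 (Z = -297*54 = -16038)
R(Y, w) = -6 + 171/Y (R(Y, w) = 171/Y + (-6*Y)/Y = 171/Y - 6 = -6 + 171/Y)
Z - R(-464, -638) = -16038 - (-6 + 171/(-464)) = -16038 - (-6 + 171*(-1/464)) = -16038 - (-6 - 171/464) = -16038 - 1*(-2955/464) = -16038 + 2955/464 = -7438677/464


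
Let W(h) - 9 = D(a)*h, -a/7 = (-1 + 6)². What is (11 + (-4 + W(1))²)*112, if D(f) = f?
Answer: 3238032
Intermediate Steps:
a = -175 (a = -7*(-1 + 6)² = -7*5² = -7*25 = -175)
W(h) = 9 - 175*h
(11 + (-4 + W(1))²)*112 = (11 + (-4 + (9 - 175*1))²)*112 = (11 + (-4 + (9 - 175))²)*112 = (11 + (-4 - 166)²)*112 = (11 + (-170)²)*112 = (11 + 28900)*112 = 28911*112 = 3238032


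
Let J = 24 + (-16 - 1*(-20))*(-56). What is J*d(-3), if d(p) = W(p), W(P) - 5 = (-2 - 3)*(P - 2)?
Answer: -6000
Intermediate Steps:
W(P) = 15 - 5*P (W(P) = 5 + (-2 - 3)*(P - 2) = 5 - 5*(-2 + P) = 5 + (10 - 5*P) = 15 - 5*P)
d(p) = 15 - 5*p
J = -200 (J = 24 + (-16 + 20)*(-56) = 24 + 4*(-56) = 24 - 224 = -200)
J*d(-3) = -200*(15 - 5*(-3)) = -200*(15 + 15) = -200*30 = -6000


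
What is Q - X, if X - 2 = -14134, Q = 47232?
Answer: 61364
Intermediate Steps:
X = -14132 (X = 2 - 14134 = -14132)
Q - X = 47232 - 1*(-14132) = 47232 + 14132 = 61364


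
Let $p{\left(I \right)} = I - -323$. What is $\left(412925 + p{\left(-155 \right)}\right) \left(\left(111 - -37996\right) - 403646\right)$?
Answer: $-151001602127$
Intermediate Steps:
$p{\left(I \right)} = 323 + I$ ($p{\left(I \right)} = I + 323 = 323 + I$)
$\left(412925 + p{\left(-155 \right)}\right) \left(\left(111 - -37996\right) - 403646\right) = \left(412925 + \left(323 - 155\right)\right) \left(\left(111 - -37996\right) - 403646\right) = \left(412925 + 168\right) \left(\left(111 + 37996\right) - 403646\right) = 413093 \left(38107 - 403646\right) = 413093 \left(-365539\right) = -151001602127$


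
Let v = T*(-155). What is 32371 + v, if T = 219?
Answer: -1574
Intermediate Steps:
v = -33945 (v = 219*(-155) = -33945)
32371 + v = 32371 - 33945 = -1574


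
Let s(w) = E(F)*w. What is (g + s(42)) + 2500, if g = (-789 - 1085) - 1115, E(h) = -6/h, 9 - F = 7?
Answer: -615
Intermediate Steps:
F = 2 (F = 9 - 1*7 = 9 - 7 = 2)
g = -2989 (g = -1874 - 1115 = -2989)
s(w) = -3*w (s(w) = (-6/2)*w = (-6*½)*w = -3*w)
(g + s(42)) + 2500 = (-2989 - 3*42) + 2500 = (-2989 - 126) + 2500 = -3115 + 2500 = -615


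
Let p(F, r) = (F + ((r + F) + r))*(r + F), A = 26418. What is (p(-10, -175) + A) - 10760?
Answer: 84108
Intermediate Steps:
p(F, r) = (F + r)*(2*F + 2*r) (p(F, r) = (F + ((F + r) + r))*(F + r) = (F + (F + 2*r))*(F + r) = (2*F + 2*r)*(F + r) = (F + r)*(2*F + 2*r))
(p(-10, -175) + A) - 10760 = ((2*(-10)**2 + 2*(-175)**2 + 4*(-10)*(-175)) + 26418) - 10760 = ((2*100 + 2*30625 + 7000) + 26418) - 10760 = ((200 + 61250 + 7000) + 26418) - 10760 = (68450 + 26418) - 10760 = 94868 - 10760 = 84108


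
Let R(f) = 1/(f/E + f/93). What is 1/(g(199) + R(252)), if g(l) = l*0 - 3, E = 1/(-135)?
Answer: -1054536/3163639 ≈ -0.33333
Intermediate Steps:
E = -1/135 ≈ -0.0074074
R(f) = -93/(12554*f) (R(f) = 1/(f/(-1/135) + f/93) = 1/(f*(-135) + f*(1/93)) = 1/(-135*f + f/93) = 1/(-12554*f/93) = -93/(12554*f))
g(l) = -3 (g(l) = 0 - 3 = -3)
1/(g(199) + R(252)) = 1/(-3 - 93/12554/252) = 1/(-3 - 93/12554*1/252) = 1/(-3 - 31/1054536) = 1/(-3163639/1054536) = -1054536/3163639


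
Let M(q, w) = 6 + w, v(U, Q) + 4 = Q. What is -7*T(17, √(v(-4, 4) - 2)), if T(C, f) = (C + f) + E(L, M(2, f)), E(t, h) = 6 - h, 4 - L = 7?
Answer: -119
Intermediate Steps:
v(U, Q) = -4 + Q
L = -3 (L = 4 - 1*7 = 4 - 7 = -3)
T(C, f) = C (T(C, f) = (C + f) + (6 - (6 + f)) = (C + f) + (6 + (-6 - f)) = (C + f) - f = C)
-7*T(17, √(v(-4, 4) - 2)) = -7*17 = -119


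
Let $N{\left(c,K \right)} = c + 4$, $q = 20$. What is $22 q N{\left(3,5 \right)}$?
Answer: $3080$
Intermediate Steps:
$N{\left(c,K \right)} = 4 + c$
$22 q N{\left(3,5 \right)} = 22 \cdot 20 \left(4 + 3\right) = 440 \cdot 7 = 3080$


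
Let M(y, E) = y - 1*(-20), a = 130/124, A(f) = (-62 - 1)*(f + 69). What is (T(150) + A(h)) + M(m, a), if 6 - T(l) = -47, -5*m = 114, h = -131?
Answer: 19781/5 ≈ 3956.2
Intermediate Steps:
m = -114/5 (m = -⅕*114 = -114/5 ≈ -22.800)
T(l) = 53 (T(l) = 6 - 1*(-47) = 6 + 47 = 53)
A(f) = -4347 - 63*f (A(f) = -63*(69 + f) = -4347 - 63*f)
a = 65/62 (a = 130*(1/124) = 65/62 ≈ 1.0484)
M(y, E) = 20 + y (M(y, E) = y + 20 = 20 + y)
(T(150) + A(h)) + M(m, a) = (53 + (-4347 - 63*(-131))) + (20 - 114/5) = (53 + (-4347 + 8253)) - 14/5 = (53 + 3906) - 14/5 = 3959 - 14/5 = 19781/5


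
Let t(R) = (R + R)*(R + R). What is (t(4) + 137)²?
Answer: 40401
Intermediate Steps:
t(R) = 4*R² (t(R) = (2*R)*(2*R) = 4*R²)
(t(4) + 137)² = (4*4² + 137)² = (4*16 + 137)² = (64 + 137)² = 201² = 40401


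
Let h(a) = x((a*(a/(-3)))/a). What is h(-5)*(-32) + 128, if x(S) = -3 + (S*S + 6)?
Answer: -512/9 ≈ -56.889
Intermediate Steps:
x(S) = 3 + S² (x(S) = -3 + (S² + 6) = -3 + (6 + S²) = 3 + S²)
h(a) = 3 + a²/9 (h(a) = 3 + ((a*(a/(-3)))/a)² = 3 + ((a*(a*(-⅓)))/a)² = 3 + ((a*(-a/3))/a)² = 3 + ((-a²/3)/a)² = 3 + (-a/3)² = 3 + a²/9)
h(-5)*(-32) + 128 = (3 + (⅑)*(-5)²)*(-32) + 128 = (3 + (⅑)*25)*(-32) + 128 = (3 + 25/9)*(-32) + 128 = (52/9)*(-32) + 128 = -1664/9 + 128 = -512/9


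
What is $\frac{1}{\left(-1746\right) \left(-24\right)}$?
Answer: $\frac{1}{41904} \approx 2.3864 \cdot 10^{-5}$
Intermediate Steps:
$\frac{1}{\left(-1746\right) \left(-24\right)} = \frac{1}{41904}$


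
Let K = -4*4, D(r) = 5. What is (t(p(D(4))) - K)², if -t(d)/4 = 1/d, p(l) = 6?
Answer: 2116/9 ≈ 235.11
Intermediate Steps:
t(d) = -4/d
K = -16
(t(p(D(4))) - K)² = (-4/6 - 1*(-16))² = (-4*⅙ + 16)² = (-⅔ + 16)² = (46/3)² = 2116/9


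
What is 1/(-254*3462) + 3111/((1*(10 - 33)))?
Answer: -2735651651/20225004 ≈ -135.26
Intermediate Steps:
1/(-254*3462) + 3111/((1*(10 - 33))) = -1/254*1/3462 + 3111/((1*(-23))) = -1/879348 + 3111/(-23) = -1/879348 + 3111*(-1/23) = -1/879348 - 3111/23 = -2735651651/20225004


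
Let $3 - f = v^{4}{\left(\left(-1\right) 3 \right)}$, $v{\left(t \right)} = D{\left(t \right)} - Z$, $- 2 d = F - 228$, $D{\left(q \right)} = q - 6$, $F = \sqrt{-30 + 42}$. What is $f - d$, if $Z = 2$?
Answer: $-14752 + \sqrt{3} \approx -14750.0$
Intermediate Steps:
$F = 2 \sqrt{3}$ ($F = \sqrt{12} = 2 \sqrt{3} \approx 3.4641$)
$D{\left(q \right)} = -6 + q$ ($D{\left(q \right)} = q - 6 = -6 + q$)
$d = 114 - \sqrt{3}$ ($d = - \frac{2 \sqrt{3} - 228}{2} = - \frac{-228 + 2 \sqrt{3}}{2} = 114 - \sqrt{3} \approx 112.27$)
$v{\left(t \right)} = -8 + t$ ($v{\left(t \right)} = \left(-6 + t\right) - 2 = -8 + t$)
$f = -14638$ ($f = 3 - \left(-8 - 3\right)^{4} = 3 - \left(-11\right)^{4} = 3 - 14641 = -14638$)
$f - d = -14638 - \left(114 - \sqrt{3}\right) = -14752 + \sqrt{3}$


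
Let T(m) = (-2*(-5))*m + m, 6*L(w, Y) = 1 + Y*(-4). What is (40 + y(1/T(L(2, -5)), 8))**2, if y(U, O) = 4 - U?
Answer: 11464996/5929 ≈ 1933.7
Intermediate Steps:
L(w, Y) = 1/6 - 2*Y/3 (L(w, Y) = (1 + Y*(-4))/6 = (1 - 4*Y)/6 = 1/6 - 2*Y/3)
T(m) = 11*m (T(m) = 10*m + m = 11*m)
(40 + y(1/T(L(2, -5)), 8))**2 = (40 + (4 - 1/(11*(1/6 - 2/3*(-5)))))**2 = (40 + (4 - 1/(11*(1/6 + 10/3))))**2 = (40 + (4 - 1/(11*(7/2))))**2 = (40 + (4 - 1/77/2))**2 = (40 + (4 - 1*2/77))**2 = (40 + (4 - 2/77))**2 = (40 + 306/77)**2 = (3386/77)**2 = 11464996/5929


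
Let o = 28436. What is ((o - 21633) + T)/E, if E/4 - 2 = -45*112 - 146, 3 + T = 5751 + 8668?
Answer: -7073/6912 ≈ -1.0233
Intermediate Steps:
T = 14416 (T = -3 + (5751 + 8668) = -3 + 14419 = 14416)
E = -20736 (E = 8 + 4*(-45*112 - 146) = 8 + 4*(-5040 - 146) = 8 + 4*(-5186) = 8 - 20744 = -20736)
((o - 21633) + T)/E = ((28436 - 21633) + 14416)/(-20736) = (6803 + 14416)*(-1/20736) = 21219*(-1/20736) = -7073/6912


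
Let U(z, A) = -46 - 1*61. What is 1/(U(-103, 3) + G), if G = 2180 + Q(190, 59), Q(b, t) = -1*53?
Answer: 1/2020 ≈ 0.00049505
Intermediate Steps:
Q(b, t) = -53
U(z, A) = -107 (U(z, A) = -46 - 61 = -107)
G = 2127 (G = 2180 - 53 = 2127)
1/(U(-103, 3) + G) = 1/(-107 + 2127) = 1/2020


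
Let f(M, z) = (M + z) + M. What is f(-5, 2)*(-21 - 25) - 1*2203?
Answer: -1835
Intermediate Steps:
f(M, z) = z + 2*M
f(-5, 2)*(-21 - 25) - 1*2203 = (2 + 2*(-5))*(-21 - 25) - 1*2203 = (2 - 10)*(-46) - 2203 = -8*(-46) - 2203 = 368 - 2203 = -1835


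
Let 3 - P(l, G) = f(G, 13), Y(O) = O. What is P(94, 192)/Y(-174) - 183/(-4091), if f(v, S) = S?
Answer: 36376/355917 ≈ 0.10220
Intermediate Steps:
P(l, G) = -10 (P(l, G) = 3 - 1*13 = 3 - 13 = -10)
P(94, 192)/Y(-174) - 183/(-4091) = -10/(-174) - 183/(-4091) = -10*(-1/174) - 183*(-1/4091) = 5/87 + 183/4091 = 36376/355917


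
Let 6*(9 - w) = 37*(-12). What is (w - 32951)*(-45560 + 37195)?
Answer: 274940820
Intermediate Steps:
w = 83 (w = 9 - 37*(-12)/6 = 9 - ⅙*(-444) = 9 + 74 = 83)
(w - 32951)*(-45560 + 37195) = (83 - 32951)*(-45560 + 37195) = -32868*(-8365) = 274940820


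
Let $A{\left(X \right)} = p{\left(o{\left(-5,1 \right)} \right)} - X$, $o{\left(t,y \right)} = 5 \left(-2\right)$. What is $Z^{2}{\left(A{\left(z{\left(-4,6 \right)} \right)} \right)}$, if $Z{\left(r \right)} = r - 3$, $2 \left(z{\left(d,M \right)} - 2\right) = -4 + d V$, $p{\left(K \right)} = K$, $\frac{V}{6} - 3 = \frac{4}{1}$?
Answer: $5041$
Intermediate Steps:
$o{\left(t,y \right)} = -10$
$V = 42$ ($V = 18 + 6 \cdot \frac{4}{1} = 18 + 6 \cdot 4 \cdot 1 = 18 + 6 \cdot 4 = 18 + 24 = 42$)
$z{\left(d,M \right)} = 21 d$ ($z{\left(d,M \right)} = 2 + \frac{-4 + d 42}{2} = 2 + \frac{-4 + 42 d}{2} = 2 + \left(-2 + 21 d\right) = 21 d$)
$A{\left(X \right)} = -10 - X$
$Z{\left(r \right)} = -3 + r$
$Z^{2}{\left(A{\left(z{\left(-4,6 \right)} \right)} \right)} = \left(-3 - \left(10 + 21 \left(-4\right)\right)\right)^{2} = \left(-3 - -74\right)^{2} = \left(-3 + \left(-10 + 84\right)\right)^{2} = \left(-3 + 74\right)^{2} = 71^{2} = 5041$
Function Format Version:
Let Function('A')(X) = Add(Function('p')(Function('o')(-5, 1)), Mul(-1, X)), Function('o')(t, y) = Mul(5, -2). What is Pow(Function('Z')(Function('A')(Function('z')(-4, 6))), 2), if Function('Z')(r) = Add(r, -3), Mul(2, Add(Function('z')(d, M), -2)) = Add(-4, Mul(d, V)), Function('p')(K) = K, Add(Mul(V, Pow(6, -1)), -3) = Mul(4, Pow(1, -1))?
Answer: 5041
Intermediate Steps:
Function('o')(t, y) = -10
V = 42 (V = Add(18, Mul(6, Mul(4, Pow(1, -1)))) = Add(18, Mul(6, Mul(4, 1))) = Add(18, Mul(6, 4)) = Add(18, 24) = 42)
Function('z')(d, M) = Mul(21, d) (Function('z')(d, M) = Add(2, Mul(Rational(1, 2), Add(-4, Mul(d, 42)))) = Add(2, Mul(Rational(1, 2), Add(-4, Mul(42, d)))) = Add(2, Add(-2, Mul(21, d))) = Mul(21, d))
Function('A')(X) = Add(-10, Mul(-1, X))
Function('Z')(r) = Add(-3, r)
Pow(Function('Z')(Function('A')(Function('z')(-4, 6))), 2) = Pow(Add(-3, Add(-10, Mul(-1, Mul(21, -4)))), 2) = Pow(Add(-3, Add(-10, Mul(-1, -84))), 2) = Pow(Add(-3, Add(-10, 84)), 2) = Pow(Add(-3, 74), 2) = Pow(71, 2) = 5041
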